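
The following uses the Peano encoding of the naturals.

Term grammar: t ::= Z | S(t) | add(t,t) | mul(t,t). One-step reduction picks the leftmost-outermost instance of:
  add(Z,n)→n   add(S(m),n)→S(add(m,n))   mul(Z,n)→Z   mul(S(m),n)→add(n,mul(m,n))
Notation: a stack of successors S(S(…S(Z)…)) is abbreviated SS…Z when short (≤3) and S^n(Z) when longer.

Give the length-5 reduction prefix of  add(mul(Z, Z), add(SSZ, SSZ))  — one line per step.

  start: add(mul(Z, Z), add(SSZ, SSZ))
  [1] add(Z, add(SSZ, SSZ))
  [2] add(SSZ, SSZ)
  [3] S(add(SZ, SSZ))
  [4] S(S(add(Z, SSZ)))
  [5] S^4(Z)

Answer: after 5 steps: S^4(Z)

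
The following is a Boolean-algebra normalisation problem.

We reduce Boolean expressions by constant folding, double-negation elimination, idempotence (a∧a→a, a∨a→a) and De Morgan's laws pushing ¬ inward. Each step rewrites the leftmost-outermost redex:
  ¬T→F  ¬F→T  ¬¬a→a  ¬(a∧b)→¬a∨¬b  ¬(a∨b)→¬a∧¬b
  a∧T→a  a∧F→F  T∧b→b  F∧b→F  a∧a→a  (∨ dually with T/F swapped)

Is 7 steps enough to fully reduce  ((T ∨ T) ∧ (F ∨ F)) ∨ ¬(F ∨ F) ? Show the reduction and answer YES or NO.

  start: ((T ∨ T) ∧ (F ∨ F)) ∨ ¬(F ∨ F)
  [1] (T ∧ (F ∨ F)) ∨ ¬(F ∨ F)
  [2] (F ∨ F) ∨ ¬(F ∨ F)
  [3] F ∨ ¬(F ∨ F)
  [4] ¬(F ∨ F)
  [5] ¬F ∧ ¬F
  [6] ¬F
  [7] T

Answer: YES — reaches normal form T in 7 ≤ 7 steps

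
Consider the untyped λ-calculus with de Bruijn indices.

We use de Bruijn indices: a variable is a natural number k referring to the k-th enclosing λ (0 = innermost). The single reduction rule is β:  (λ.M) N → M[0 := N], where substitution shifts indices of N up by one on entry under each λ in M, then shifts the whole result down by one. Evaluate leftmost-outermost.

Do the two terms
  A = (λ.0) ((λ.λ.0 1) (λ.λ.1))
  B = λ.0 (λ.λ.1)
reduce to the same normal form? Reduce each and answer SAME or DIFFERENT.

Term A:
  start: (λ.0) ((λ.λ.0 1) (λ.λ.1))
  [1] (λ.λ.0 1) (λ.λ.1)
  [2] λ.0 (λ.λ.1)

Term B:
  start: λ.0 (λ.λ.1)

Answer: SAME — A ⇓ λ.0 (λ.λ.1), B ⇓ λ.0 (λ.λ.1)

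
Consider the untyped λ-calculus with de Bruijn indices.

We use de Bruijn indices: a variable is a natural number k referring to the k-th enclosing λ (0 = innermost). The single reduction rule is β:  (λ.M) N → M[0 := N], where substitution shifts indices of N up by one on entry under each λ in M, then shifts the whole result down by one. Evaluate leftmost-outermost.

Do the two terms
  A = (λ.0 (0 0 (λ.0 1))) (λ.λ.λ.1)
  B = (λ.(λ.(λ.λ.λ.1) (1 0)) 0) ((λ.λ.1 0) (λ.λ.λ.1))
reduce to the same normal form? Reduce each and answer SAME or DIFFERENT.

Term A:
  start: (λ.0 (0 0 (λ.0 1))) (λ.λ.λ.1)
  step 1: (λ.λ.λ.1) ((λ.λ.λ.1) (λ.λ.λ.1) (λ.0 (λ.λ.λ.1)))
  step 2: λ.λ.1

Term B:
  start: (λ.(λ.(λ.λ.λ.1) (1 0)) 0) ((λ.λ.1 0) (λ.λ.λ.1))
  step 1: (λ.(λ.λ.λ.1) ((λ.λ.1 0) (λ.λ.λ.1) 0)) ((λ.λ.1 0) (λ.λ.λ.1))
  step 2: (λ.λ.λ.1) ((λ.λ.1 0) (λ.λ.λ.1) ((λ.λ.1 0) (λ.λ.λ.1)))
  step 3: λ.λ.1

Answer: SAME — A ⇓ λ.λ.1, B ⇓ λ.λ.1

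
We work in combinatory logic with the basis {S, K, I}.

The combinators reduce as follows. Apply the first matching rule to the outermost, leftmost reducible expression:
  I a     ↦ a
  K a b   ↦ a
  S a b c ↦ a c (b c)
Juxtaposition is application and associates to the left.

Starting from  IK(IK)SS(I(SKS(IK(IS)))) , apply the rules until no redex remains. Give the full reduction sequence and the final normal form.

  start: IK(IK)SS(I(SKS(IK(IS))))
  →1  K(IK)SS(I(SKS(IK(IS))))
  →2  IKS(I(SKS(IK(IS))))
  →3  KS(I(SKS(IK(IS))))
  →4  S

Answer: normal form = S  (in 4 steps)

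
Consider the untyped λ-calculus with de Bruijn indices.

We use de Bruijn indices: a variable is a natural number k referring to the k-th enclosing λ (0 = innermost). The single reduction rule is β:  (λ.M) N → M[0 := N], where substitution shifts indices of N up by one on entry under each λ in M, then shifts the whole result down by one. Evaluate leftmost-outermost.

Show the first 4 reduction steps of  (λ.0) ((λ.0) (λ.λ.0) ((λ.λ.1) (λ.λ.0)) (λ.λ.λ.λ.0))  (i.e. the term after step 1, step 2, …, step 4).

  start: (λ.0) ((λ.0) (λ.λ.0) ((λ.λ.1) (λ.λ.0)) (λ.λ.λ.λ.0))
  step 1: (λ.0) (λ.λ.0) ((λ.λ.1) (λ.λ.0)) (λ.λ.λ.λ.0)
  step 2: (λ.λ.0) ((λ.λ.1) (λ.λ.0)) (λ.λ.λ.λ.0)
  step 3: (λ.0) (λ.λ.λ.λ.0)
  step 4: λ.λ.λ.λ.0

Answer: after 4 steps: λ.λ.λ.λ.0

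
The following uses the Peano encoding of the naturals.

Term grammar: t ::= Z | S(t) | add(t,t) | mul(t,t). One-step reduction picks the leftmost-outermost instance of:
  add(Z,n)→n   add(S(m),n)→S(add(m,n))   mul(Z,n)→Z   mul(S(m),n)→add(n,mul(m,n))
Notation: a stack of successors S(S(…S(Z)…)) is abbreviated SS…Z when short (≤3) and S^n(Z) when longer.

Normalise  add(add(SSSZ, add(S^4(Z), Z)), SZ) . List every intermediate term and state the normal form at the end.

Answer: normal form = S^8(Z)  (in 17 steps)

Working:
  start: add(add(SSSZ, add(S^4(Z), Z)), SZ)
  step 1: add(S(add(SSZ, add(S^4(Z), Z))), SZ)
  step 2: S(add(add(SSZ, add(S^4(Z), Z)), SZ))
  step 3: S(add(S(add(SZ, add(S^4(Z), Z))), SZ))
  step 4: S(S(add(add(SZ, add(S^4(Z), Z)), SZ)))
  step 5: S(S(add(S(add(Z, add(S^4(Z), Z))), SZ)))
  step 6: S(S(S(add(add(Z, add(S^4(Z), Z)), SZ))))
  step 7: S(S(S(add(add(S^4(Z), Z), SZ))))
  step 8: S(S(S(add(S(add(SSSZ, Z)), SZ))))
  step 9: S(S(S(S(add(add(SSSZ, Z), SZ)))))
  step 10: S(S(S(S(add(S(add(SSZ, Z)), SZ)))))
  step 11: S(S(S(S(S(add(add(SSZ, Z), SZ))))))
  step 12: S(S(S(S(S(add(S(add(SZ, Z)), SZ))))))
  step 13: S(S(S(S(S(S(add(add(SZ, Z), SZ)))))))
  step 14: S(S(S(S(S(S(add(S(add(Z, Z)), SZ)))))))
  step 15: S(S(S(S(S(S(S(add(add(Z, Z), SZ))))))))
  step 16: S(S(S(S(S(S(S(add(Z, SZ))))))))
  step 17: S^8(Z)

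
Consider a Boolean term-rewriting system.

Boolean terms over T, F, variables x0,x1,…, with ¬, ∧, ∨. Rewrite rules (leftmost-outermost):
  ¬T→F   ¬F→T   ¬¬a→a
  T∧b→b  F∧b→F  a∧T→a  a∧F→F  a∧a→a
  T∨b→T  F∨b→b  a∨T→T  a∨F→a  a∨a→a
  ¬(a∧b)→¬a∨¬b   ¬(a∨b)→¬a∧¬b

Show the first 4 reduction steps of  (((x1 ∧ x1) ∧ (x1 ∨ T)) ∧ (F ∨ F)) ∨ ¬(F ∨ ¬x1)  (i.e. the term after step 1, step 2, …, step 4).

Answer: after 4 steps: (x1 ∧ F) ∨ ¬(F ∨ ¬x1)

Derivation:
  start: (((x1 ∧ x1) ∧ (x1 ∨ T)) ∧ (F ∨ F)) ∨ ¬(F ∨ ¬x1)
  [1] ((x1 ∧ (x1 ∨ T)) ∧ (F ∨ F)) ∨ ¬(F ∨ ¬x1)
  [2] ((x1 ∧ T) ∧ (F ∨ F)) ∨ ¬(F ∨ ¬x1)
  [3] (x1 ∧ (F ∨ F)) ∨ ¬(F ∨ ¬x1)
  [4] (x1 ∧ F) ∨ ¬(F ∨ ¬x1)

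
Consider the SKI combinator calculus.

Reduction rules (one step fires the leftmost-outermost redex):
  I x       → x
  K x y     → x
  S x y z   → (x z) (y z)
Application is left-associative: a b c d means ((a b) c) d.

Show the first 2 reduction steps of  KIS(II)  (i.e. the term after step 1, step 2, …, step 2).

  start: KIS(II)
  [1] I(II)
  [2] II

Answer: after 2 steps: II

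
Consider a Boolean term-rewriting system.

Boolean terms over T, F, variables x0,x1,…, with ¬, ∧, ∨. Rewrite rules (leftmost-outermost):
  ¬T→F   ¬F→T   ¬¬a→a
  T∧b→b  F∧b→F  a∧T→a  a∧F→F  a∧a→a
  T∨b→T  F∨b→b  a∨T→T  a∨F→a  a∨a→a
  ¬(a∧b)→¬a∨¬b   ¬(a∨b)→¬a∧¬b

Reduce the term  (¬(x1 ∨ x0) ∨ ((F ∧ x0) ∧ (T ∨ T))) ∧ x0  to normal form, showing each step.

Answer: normal form = (¬x1 ∧ ¬x0) ∧ x0  (in 4 steps)

Reduction:
  start: (¬(x1 ∨ x0) ∨ ((F ∧ x0) ∧ (T ∨ T))) ∧ x0
  →1  ((¬x1 ∧ ¬x0) ∨ ((F ∧ x0) ∧ (T ∨ T))) ∧ x0
  →2  ((¬x1 ∧ ¬x0) ∨ (F ∧ (T ∨ T))) ∧ x0
  →3  ((¬x1 ∧ ¬x0) ∨ F) ∧ x0
  →4  (¬x1 ∧ ¬x0) ∧ x0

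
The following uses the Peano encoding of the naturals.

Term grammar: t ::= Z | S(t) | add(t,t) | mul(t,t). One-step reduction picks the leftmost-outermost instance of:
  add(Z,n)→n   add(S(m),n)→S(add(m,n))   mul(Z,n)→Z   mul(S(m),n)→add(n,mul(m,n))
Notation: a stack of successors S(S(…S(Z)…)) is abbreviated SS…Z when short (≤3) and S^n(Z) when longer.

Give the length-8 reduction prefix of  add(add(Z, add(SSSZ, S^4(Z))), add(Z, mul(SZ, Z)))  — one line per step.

  start: add(add(Z, add(SSSZ, S^4(Z))), add(Z, mul(SZ, Z)))
  step 1: add(add(SSSZ, S^4(Z)), add(Z, mul(SZ, Z)))
  step 2: add(S(add(SSZ, S^4(Z))), add(Z, mul(SZ, Z)))
  step 3: S(add(add(SSZ, S^4(Z)), add(Z, mul(SZ, Z))))
  step 4: S(add(S(add(SZ, S^4(Z))), add(Z, mul(SZ, Z))))
  step 5: S(S(add(add(SZ, S^4(Z)), add(Z, mul(SZ, Z)))))
  step 6: S(S(add(S(add(Z, S^4(Z))), add(Z, mul(SZ, Z)))))
  step 7: S(S(S(add(add(Z, S^4(Z)), add(Z, mul(SZ, Z))))))
  step 8: S(S(S(add(S^4(Z), add(Z, mul(SZ, Z))))))

Answer: after 8 steps: S(S(S(add(S^4(Z), add(Z, mul(SZ, Z))))))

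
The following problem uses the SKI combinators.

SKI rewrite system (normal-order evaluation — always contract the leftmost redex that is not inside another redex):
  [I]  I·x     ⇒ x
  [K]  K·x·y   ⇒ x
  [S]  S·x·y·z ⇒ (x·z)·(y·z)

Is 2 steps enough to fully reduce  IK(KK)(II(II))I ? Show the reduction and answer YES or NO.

  start: IK(KK)(II(II))I
  →1  K(KK)(II(II))I
  →2  KKI

Answer: NO — after 2 steps the term is KKI, not yet normal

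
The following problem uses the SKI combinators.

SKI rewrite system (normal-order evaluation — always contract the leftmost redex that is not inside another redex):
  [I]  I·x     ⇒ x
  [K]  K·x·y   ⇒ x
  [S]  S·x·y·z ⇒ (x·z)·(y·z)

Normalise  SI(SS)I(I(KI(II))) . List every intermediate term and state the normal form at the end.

Answer: normal form = SII  (in 9 steps)

Working:
  start: SI(SS)I(I(KI(II)))
  [1] II(SSI)(I(KI(II)))
  [2] I(SSI)(I(KI(II)))
  [3] SSI(I(KI(II)))
  [4] S(I(KI(II)))(I(I(KI(II))))
  [5] S(KI(II))(I(I(KI(II))))
  [6] SI(I(I(KI(II))))
  [7] SI(I(KI(II)))
  [8] SI(KI(II))
  [9] SII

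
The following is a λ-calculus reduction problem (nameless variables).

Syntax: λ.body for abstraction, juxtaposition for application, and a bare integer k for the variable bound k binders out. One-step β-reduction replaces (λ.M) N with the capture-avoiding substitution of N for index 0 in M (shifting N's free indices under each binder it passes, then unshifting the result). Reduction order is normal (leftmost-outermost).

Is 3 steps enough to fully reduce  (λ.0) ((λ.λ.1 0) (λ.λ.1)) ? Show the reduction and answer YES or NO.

  start: (λ.0) ((λ.λ.1 0) (λ.λ.1))
  →1  (λ.λ.1 0) (λ.λ.1)
  →2  λ.(λ.λ.1) 0
  →3  λ.λ.1

Answer: YES — reaches normal form λ.λ.1 in 3 ≤ 3 steps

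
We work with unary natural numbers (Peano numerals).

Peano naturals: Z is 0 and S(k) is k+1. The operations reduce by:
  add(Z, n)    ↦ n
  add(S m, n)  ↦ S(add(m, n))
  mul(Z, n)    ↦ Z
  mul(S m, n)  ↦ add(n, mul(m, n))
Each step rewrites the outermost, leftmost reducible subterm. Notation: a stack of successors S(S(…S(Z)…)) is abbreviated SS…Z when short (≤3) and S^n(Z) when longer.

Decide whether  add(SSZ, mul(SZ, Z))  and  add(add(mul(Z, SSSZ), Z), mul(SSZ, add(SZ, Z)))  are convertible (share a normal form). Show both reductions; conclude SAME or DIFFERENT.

Term A:
  start: add(SSZ, mul(SZ, Z))
  [1] S(add(SZ, mul(SZ, Z)))
  [2] S(S(add(Z, mul(SZ, Z))))
  [3] S(S(mul(SZ, Z)))
  [4] S(S(add(Z, mul(Z, Z))))
  [5] S(S(mul(Z, Z)))
  [6] SSZ

Term B:
  start: add(add(mul(Z, SSSZ), Z), mul(SSZ, add(SZ, Z)))
  [1] add(add(Z, Z), mul(SSZ, add(SZ, Z)))
  [2] add(Z, mul(SSZ, add(SZ, Z)))
  [3] mul(SSZ, add(SZ, Z))
  [4] add(add(SZ, Z), mul(SZ, add(SZ, Z)))
  [5] add(S(add(Z, Z)), mul(SZ, add(SZ, Z)))
  [6] S(add(add(Z, Z), mul(SZ, add(SZ, Z))))
  [7] S(add(Z, mul(SZ, add(SZ, Z))))
  [8] S(mul(SZ, add(SZ, Z)))
  [9] S(add(add(SZ, Z), mul(Z, add(SZ, Z))))
  [10] S(add(S(add(Z, Z)), mul(Z, add(SZ, Z))))
  [11] S(S(add(add(Z, Z), mul(Z, add(SZ, Z)))))
  [12] S(S(add(Z, mul(Z, add(SZ, Z)))))
  [13] S(S(mul(Z, add(SZ, Z))))
  [14] SSZ

Answer: SAME — A ⇓ SSZ, B ⇓ SSZ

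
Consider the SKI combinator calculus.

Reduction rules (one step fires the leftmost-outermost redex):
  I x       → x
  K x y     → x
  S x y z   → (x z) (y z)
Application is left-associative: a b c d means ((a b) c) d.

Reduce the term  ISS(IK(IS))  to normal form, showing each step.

Answer: normal form = SS(KS)  (in 3 steps)

Working:
  start: ISS(IK(IS))
  [1] SS(IK(IS))
  [2] SS(K(IS))
  [3] SS(KS)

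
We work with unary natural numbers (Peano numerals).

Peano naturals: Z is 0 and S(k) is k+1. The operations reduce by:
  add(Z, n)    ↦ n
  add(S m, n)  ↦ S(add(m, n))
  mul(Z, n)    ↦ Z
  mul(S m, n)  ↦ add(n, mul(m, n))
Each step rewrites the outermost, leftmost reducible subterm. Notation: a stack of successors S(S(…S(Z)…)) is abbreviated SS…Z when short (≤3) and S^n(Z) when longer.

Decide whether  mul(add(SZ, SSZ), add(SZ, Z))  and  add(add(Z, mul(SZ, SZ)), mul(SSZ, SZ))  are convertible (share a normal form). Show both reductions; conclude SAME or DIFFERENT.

Term A:
  start: mul(add(SZ, SSZ), add(SZ, Z))
  [1] mul(S(add(Z, SSZ)), add(SZ, Z))
  [2] add(add(SZ, Z), mul(add(Z, SSZ), add(SZ, Z)))
  [3] add(S(add(Z, Z)), mul(add(Z, SSZ), add(SZ, Z)))
  [4] S(add(add(Z, Z), mul(add(Z, SSZ), add(SZ, Z))))
  [5] S(add(Z, mul(add(Z, SSZ), add(SZ, Z))))
  [6] S(mul(add(Z, SSZ), add(SZ, Z)))
  [7] S(mul(SSZ, add(SZ, Z)))
  [8] S(add(add(SZ, Z), mul(SZ, add(SZ, Z))))
  [9] S(add(S(add(Z, Z)), mul(SZ, add(SZ, Z))))
  [10] S(S(add(add(Z, Z), mul(SZ, add(SZ, Z)))))
  [11] S(S(add(Z, mul(SZ, add(SZ, Z)))))
  [12] S(S(mul(SZ, add(SZ, Z))))
  [13] S(S(add(add(SZ, Z), mul(Z, add(SZ, Z)))))
  [14] S(S(add(S(add(Z, Z)), mul(Z, add(SZ, Z)))))
  [15] S(S(S(add(add(Z, Z), mul(Z, add(SZ, Z))))))
  [16] S(S(S(add(Z, mul(Z, add(SZ, Z))))))
  [17] S(S(S(mul(Z, add(SZ, Z)))))
  [18] SSSZ

Term B:
  start: add(add(Z, mul(SZ, SZ)), mul(SSZ, SZ))
  [1] add(mul(SZ, SZ), mul(SSZ, SZ))
  [2] add(add(SZ, mul(Z, SZ)), mul(SSZ, SZ))
  [3] add(S(add(Z, mul(Z, SZ))), mul(SSZ, SZ))
  [4] S(add(add(Z, mul(Z, SZ)), mul(SSZ, SZ)))
  [5] S(add(mul(Z, SZ), mul(SSZ, SZ)))
  [6] S(add(Z, mul(SSZ, SZ)))
  [7] S(mul(SSZ, SZ))
  [8] S(add(SZ, mul(SZ, SZ)))
  [9] S(S(add(Z, mul(SZ, SZ))))
  [10] S(S(mul(SZ, SZ)))
  [11] S(S(add(SZ, mul(Z, SZ))))
  [12] S(S(S(add(Z, mul(Z, SZ)))))
  [13] S(S(S(mul(Z, SZ))))
  [14] SSSZ

Answer: SAME — A ⇓ SSSZ, B ⇓ SSSZ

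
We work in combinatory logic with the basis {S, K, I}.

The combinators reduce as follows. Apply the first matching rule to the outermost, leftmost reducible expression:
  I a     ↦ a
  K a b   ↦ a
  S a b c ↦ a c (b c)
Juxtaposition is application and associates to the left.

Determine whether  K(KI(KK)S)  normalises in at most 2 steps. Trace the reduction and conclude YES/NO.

Answer: YES — reaches normal form KS in 2 ≤ 2 steps

Reduction:
  start: K(KI(KK)S)
  →1  K(IS)
  →2  KS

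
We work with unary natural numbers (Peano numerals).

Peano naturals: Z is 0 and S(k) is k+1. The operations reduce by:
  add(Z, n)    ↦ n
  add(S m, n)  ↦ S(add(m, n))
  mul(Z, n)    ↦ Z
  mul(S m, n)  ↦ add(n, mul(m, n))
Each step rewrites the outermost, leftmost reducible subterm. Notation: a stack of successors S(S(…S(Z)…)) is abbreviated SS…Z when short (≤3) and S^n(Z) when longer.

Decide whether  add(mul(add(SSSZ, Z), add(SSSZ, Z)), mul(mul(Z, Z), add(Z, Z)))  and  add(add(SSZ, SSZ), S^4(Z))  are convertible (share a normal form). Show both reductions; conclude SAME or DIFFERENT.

Answer: DIFFERENT — A ⇓ S^9(Z), B ⇓ S^8(Z)

Working:
Term A:
  start: add(mul(add(SSSZ, Z), add(SSSZ, Z)), mul(mul(Z, Z), add(Z, Z)))
  →1  add(mul(S(add(SSZ, Z)), add(SSSZ, Z)), mul(mul(Z, Z), add(Z, Z)))
  →2  add(add(add(SSSZ, Z), mul(add(SSZ, Z), add(SSSZ, Z))), mul(mul(Z, Z), add(Z, Z)))
  →3  add(add(S(add(SSZ, Z)), mul(add(SSZ, Z), add(SSSZ, Z))), mul(mul(Z, Z), add(Z, Z)))
  →4  add(S(add(add(SSZ, Z), mul(add(SSZ, Z), add(SSSZ, Z)))), mul(mul(Z, Z), add(Z, Z)))
  →5  S(add(add(add(SSZ, Z), mul(add(SSZ, Z), add(SSSZ, Z))), mul(mul(Z, Z), add(Z, Z))))
  →6  S(add(add(S(add(SZ, Z)), mul(add(SSZ, Z), add(SSSZ, Z))), mul(mul(Z, Z), add(Z, Z))))
  →7  S(add(S(add(add(SZ, Z), mul(add(SSZ, Z), add(SSSZ, Z)))), mul(mul(Z, Z), add(Z, Z))))
  →8  S(S(add(add(add(SZ, Z), mul(add(SSZ, Z), add(SSSZ, Z))), mul(mul(Z, Z), add(Z, Z)))))
  →9  S(S(add(add(S(add(Z, Z)), mul(add(SSZ, Z), add(SSSZ, Z))), mul(mul(Z, Z), add(Z, Z)))))
  →10  S(S(add(S(add(add(Z, Z), mul(add(SSZ, Z), add(SSSZ, Z)))), mul(mul(Z, Z), add(Z, Z)))))
  →11  S(S(S(add(add(add(Z, Z), mul(add(SSZ, Z), add(SSSZ, Z))), mul(mul(Z, Z), add(Z, Z))))))
  →12  S(S(S(add(add(Z, mul(add(SSZ, Z), add(SSSZ, Z))), mul(mul(Z, Z), add(Z, Z))))))
  →13  S(S(S(add(mul(add(SSZ, Z), add(SSSZ, Z)), mul(mul(Z, Z), add(Z, Z))))))
  →14  S(S(S(add(mul(S(add(SZ, Z)), add(SSSZ, Z)), mul(mul(Z, Z), add(Z, Z))))))
  →15  S(S(S(add(add(add(SSSZ, Z), mul(add(SZ, Z), add(SSSZ, Z))), mul(mul(Z, Z), add(Z, Z))))))
  →16  S(S(S(add(add(S(add(SSZ, Z)), mul(add(SZ, Z), add(SSSZ, Z))), mul(mul(Z, Z), add(Z, Z))))))
  →17  S(S(S(add(S(add(add(SSZ, Z), mul(add(SZ, Z), add(SSSZ, Z)))), mul(mul(Z, Z), add(Z, Z))))))
  →18  S(S(S(S(add(add(add(SSZ, Z), mul(add(SZ, Z), add(SSSZ, Z))), mul(mul(Z, Z), add(Z, Z)))))))
  →19  S(S(S(S(add(add(S(add(SZ, Z)), mul(add(SZ, Z), add(SSSZ, Z))), mul(mul(Z, Z), add(Z, Z)))))))
  →20  S(S(S(S(add(S(add(add(SZ, Z), mul(add(SZ, Z), add(SSSZ, Z)))), mul(mul(Z, Z), add(Z, Z)))))))
  →21  S(S(S(S(S(add(add(add(SZ, Z), mul(add(SZ, Z), add(SSSZ, Z))), mul(mul(Z, Z), add(Z, Z))))))))
  →22  S(S(S(S(S(add(add(S(add(Z, Z)), mul(add(SZ, Z), add(SSSZ, Z))), mul(mul(Z, Z), add(Z, Z))))))))
  →23  S(S(S(S(S(add(S(add(add(Z, Z), mul(add(SZ, Z), add(SSSZ, Z)))), mul(mul(Z, Z), add(Z, Z))))))))
  →24  S(S(S(S(S(S(add(add(add(Z, Z), mul(add(SZ, Z), add(SSSZ, Z))), mul(mul(Z, Z), add(Z, Z)))))))))
  →25  S(S(S(S(S(S(add(add(Z, mul(add(SZ, Z), add(SSSZ, Z))), mul(mul(Z, Z), add(Z, Z)))))))))
  →26  S(S(S(S(S(S(add(mul(add(SZ, Z), add(SSSZ, Z)), mul(mul(Z, Z), add(Z, Z)))))))))
  →27  S(S(S(S(S(S(add(mul(S(add(Z, Z)), add(SSSZ, Z)), mul(mul(Z, Z), add(Z, Z)))))))))
  →28  S(S(S(S(S(S(add(add(add(SSSZ, Z), mul(add(Z, Z), add(SSSZ, Z))), mul(mul(Z, Z), add(Z, Z)))))))))
  →29  S(S(S(S(S(S(add(add(S(add(SSZ, Z)), mul(add(Z, Z), add(SSSZ, Z))), mul(mul(Z, Z), add(Z, Z)))))))))
  →30  S(S(S(S(S(S(add(S(add(add(SSZ, Z), mul(add(Z, Z), add(SSSZ, Z)))), mul(mul(Z, Z), add(Z, Z)))))))))
  →31  S(S(S(S(S(S(S(add(add(add(SSZ, Z), mul(add(Z, Z), add(SSSZ, Z))), mul(mul(Z, Z), add(Z, Z))))))))))
  →32  S(S(S(S(S(S(S(add(add(S(add(SZ, Z)), mul(add(Z, Z), add(SSSZ, Z))), mul(mul(Z, Z), add(Z, Z))))))))))
  →33  S(S(S(S(S(S(S(add(S(add(add(SZ, Z), mul(add(Z, Z), add(SSSZ, Z)))), mul(mul(Z, Z), add(Z, Z))))))))))
  →34  S(S(S(S(S(S(S(S(add(add(add(SZ, Z), mul(add(Z, Z), add(SSSZ, Z))), mul(mul(Z, Z), add(Z, Z)))))))))))
  →35  S(S(S(S(S(S(S(S(add(add(S(add(Z, Z)), mul(add(Z, Z), add(SSSZ, Z))), mul(mul(Z, Z), add(Z, Z)))))))))))
  →36  S(S(S(S(S(S(S(S(add(S(add(add(Z, Z), mul(add(Z, Z), add(SSSZ, Z)))), mul(mul(Z, Z), add(Z, Z)))))))))))
  →37  S(S(S(S(S(S(S(S(S(add(add(add(Z, Z), mul(add(Z, Z), add(SSSZ, Z))), mul(mul(Z, Z), add(Z, Z))))))))))))
  →38  S(S(S(S(S(S(S(S(S(add(add(Z, mul(add(Z, Z), add(SSSZ, Z))), mul(mul(Z, Z), add(Z, Z))))))))))))
  →39  S(S(S(S(S(S(S(S(S(add(mul(add(Z, Z), add(SSSZ, Z)), mul(mul(Z, Z), add(Z, Z))))))))))))
  →40  S(S(S(S(S(S(S(S(S(add(mul(Z, add(SSSZ, Z)), mul(mul(Z, Z), add(Z, Z))))))))))))
  →41  S(S(S(S(S(S(S(S(S(add(Z, mul(mul(Z, Z), add(Z, Z))))))))))))
  →42  S(S(S(S(S(S(S(S(S(mul(mul(Z, Z), add(Z, Z)))))))))))
  →43  S(S(S(S(S(S(S(S(S(mul(Z, add(Z, Z)))))))))))
  →44  S^9(Z)

Term B:
  start: add(add(SSZ, SSZ), S^4(Z))
  →1  add(S(add(SZ, SSZ)), S^4(Z))
  →2  S(add(add(SZ, SSZ), S^4(Z)))
  →3  S(add(S(add(Z, SSZ)), S^4(Z)))
  →4  S(S(add(add(Z, SSZ), S^4(Z))))
  →5  S(S(add(SSZ, S^4(Z))))
  →6  S(S(S(add(SZ, S^4(Z)))))
  →7  S(S(S(S(add(Z, S^4(Z))))))
  →8  S^8(Z)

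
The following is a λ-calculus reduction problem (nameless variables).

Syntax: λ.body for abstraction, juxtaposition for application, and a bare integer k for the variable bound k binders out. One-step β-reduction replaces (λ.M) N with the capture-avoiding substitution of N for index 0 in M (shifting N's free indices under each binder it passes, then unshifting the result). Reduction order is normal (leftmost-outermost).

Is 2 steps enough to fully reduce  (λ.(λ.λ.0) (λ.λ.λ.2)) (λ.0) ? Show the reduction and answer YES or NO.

  start: (λ.(λ.λ.0) (λ.λ.λ.2)) (λ.0)
  step 1: (λ.λ.0) (λ.λ.λ.2)
  step 2: λ.0

Answer: YES — reaches normal form λ.0 in 2 ≤ 2 steps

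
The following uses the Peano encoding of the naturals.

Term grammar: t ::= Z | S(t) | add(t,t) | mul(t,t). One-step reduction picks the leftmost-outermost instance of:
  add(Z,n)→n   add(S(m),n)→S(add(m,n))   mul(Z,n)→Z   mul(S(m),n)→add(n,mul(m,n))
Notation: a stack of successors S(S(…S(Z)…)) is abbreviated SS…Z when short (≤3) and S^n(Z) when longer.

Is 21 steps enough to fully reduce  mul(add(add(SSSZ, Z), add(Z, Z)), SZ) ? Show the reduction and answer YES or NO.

Answer: YES — reaches normal form SSSZ in 19 ≤ 21 steps

Working:
  start: mul(add(add(SSSZ, Z), add(Z, Z)), SZ)
  →1  mul(add(S(add(SSZ, Z)), add(Z, Z)), SZ)
  →2  mul(S(add(add(SSZ, Z), add(Z, Z))), SZ)
  →3  add(SZ, mul(add(add(SSZ, Z), add(Z, Z)), SZ))
  →4  S(add(Z, mul(add(add(SSZ, Z), add(Z, Z)), SZ)))
  →5  S(mul(add(add(SSZ, Z), add(Z, Z)), SZ))
  →6  S(mul(add(S(add(SZ, Z)), add(Z, Z)), SZ))
  →7  S(mul(S(add(add(SZ, Z), add(Z, Z))), SZ))
  →8  S(add(SZ, mul(add(add(SZ, Z), add(Z, Z)), SZ)))
  →9  S(S(add(Z, mul(add(add(SZ, Z), add(Z, Z)), SZ))))
  →10  S(S(mul(add(add(SZ, Z), add(Z, Z)), SZ)))
  →11  S(S(mul(add(S(add(Z, Z)), add(Z, Z)), SZ)))
  →12  S(S(mul(S(add(add(Z, Z), add(Z, Z))), SZ)))
  →13  S(S(add(SZ, mul(add(add(Z, Z), add(Z, Z)), SZ))))
  →14  S(S(S(add(Z, mul(add(add(Z, Z), add(Z, Z)), SZ)))))
  →15  S(S(S(mul(add(add(Z, Z), add(Z, Z)), SZ))))
  →16  S(S(S(mul(add(Z, add(Z, Z)), SZ))))
  →17  S(S(S(mul(add(Z, Z), SZ))))
  →18  S(S(S(mul(Z, SZ))))
  →19  SSSZ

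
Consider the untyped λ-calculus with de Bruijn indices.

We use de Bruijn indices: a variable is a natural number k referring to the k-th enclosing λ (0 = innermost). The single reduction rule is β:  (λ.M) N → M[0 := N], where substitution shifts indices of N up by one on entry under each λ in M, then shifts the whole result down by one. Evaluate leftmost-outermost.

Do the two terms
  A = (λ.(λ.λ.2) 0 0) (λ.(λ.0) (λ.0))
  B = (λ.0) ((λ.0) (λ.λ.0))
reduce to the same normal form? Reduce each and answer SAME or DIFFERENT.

Answer: SAME — A ⇓ λ.λ.0, B ⇓ λ.λ.0

Derivation:
Term A:
  start: (λ.(λ.λ.2) 0 0) (λ.(λ.0) (λ.0))
  →1  (λ.λ.λ.(λ.0) (λ.0)) (λ.(λ.0) (λ.0)) (λ.(λ.0) (λ.0))
  →2  (λ.λ.(λ.0) (λ.0)) (λ.(λ.0) (λ.0))
  →3  λ.(λ.0) (λ.0)
  →4  λ.λ.0

Term B:
  start: (λ.0) ((λ.0) (λ.λ.0))
  →1  (λ.0) (λ.λ.0)
  →2  λ.λ.0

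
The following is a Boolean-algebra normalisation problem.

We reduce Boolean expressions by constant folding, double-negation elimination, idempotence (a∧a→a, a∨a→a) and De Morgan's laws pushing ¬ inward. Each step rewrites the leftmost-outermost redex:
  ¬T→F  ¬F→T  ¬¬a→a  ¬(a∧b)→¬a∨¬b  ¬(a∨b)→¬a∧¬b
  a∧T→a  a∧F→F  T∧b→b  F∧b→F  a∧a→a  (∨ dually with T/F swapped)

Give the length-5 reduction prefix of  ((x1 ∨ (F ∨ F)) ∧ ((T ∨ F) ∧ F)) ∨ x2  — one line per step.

Answer: after 5 steps: x2

Reduction:
  start: ((x1 ∨ (F ∨ F)) ∧ ((T ∨ F) ∧ F)) ∨ x2
  →1  ((x1 ∨ F) ∧ ((T ∨ F) ∧ F)) ∨ x2
  →2  (x1 ∧ ((T ∨ F) ∧ F)) ∨ x2
  →3  (x1 ∧ F) ∨ x2
  →4  F ∨ x2
  →5  x2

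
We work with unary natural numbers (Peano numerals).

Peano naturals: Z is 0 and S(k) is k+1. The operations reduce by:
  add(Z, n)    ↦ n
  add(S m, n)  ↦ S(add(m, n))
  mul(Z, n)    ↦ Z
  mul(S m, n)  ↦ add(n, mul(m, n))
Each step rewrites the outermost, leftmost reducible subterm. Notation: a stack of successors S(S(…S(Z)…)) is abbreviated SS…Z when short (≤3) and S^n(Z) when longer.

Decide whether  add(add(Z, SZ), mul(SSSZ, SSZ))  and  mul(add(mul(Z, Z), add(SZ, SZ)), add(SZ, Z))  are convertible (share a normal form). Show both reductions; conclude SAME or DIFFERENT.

Term A:
  start: add(add(Z, SZ), mul(SSSZ, SSZ))
  [1] add(SZ, mul(SSSZ, SSZ))
  [2] S(add(Z, mul(SSSZ, SSZ)))
  [3] S(mul(SSSZ, SSZ))
  [4] S(add(SSZ, mul(SSZ, SSZ)))
  [5] S(S(add(SZ, mul(SSZ, SSZ))))
  [6] S(S(S(add(Z, mul(SSZ, SSZ)))))
  [7] S(S(S(mul(SSZ, SSZ))))
  [8] S(S(S(add(SSZ, mul(SZ, SSZ)))))
  [9] S(S(S(S(add(SZ, mul(SZ, SSZ))))))
  [10] S(S(S(S(S(add(Z, mul(SZ, SSZ)))))))
  [11] S(S(S(S(S(mul(SZ, SSZ))))))
  [12] S(S(S(S(S(add(SSZ, mul(Z, SSZ)))))))
  [13] S(S(S(S(S(S(add(SZ, mul(Z, SSZ))))))))
  [14] S(S(S(S(S(S(S(add(Z, mul(Z, SSZ)))))))))
  [15] S(S(S(S(S(S(S(mul(Z, SSZ))))))))
  [16] S^7(Z)

Term B:
  start: mul(add(mul(Z, Z), add(SZ, SZ)), add(SZ, Z))
  [1] mul(add(Z, add(SZ, SZ)), add(SZ, Z))
  [2] mul(add(SZ, SZ), add(SZ, Z))
  [3] mul(S(add(Z, SZ)), add(SZ, Z))
  [4] add(add(SZ, Z), mul(add(Z, SZ), add(SZ, Z)))
  [5] add(S(add(Z, Z)), mul(add(Z, SZ), add(SZ, Z)))
  [6] S(add(add(Z, Z), mul(add(Z, SZ), add(SZ, Z))))
  [7] S(add(Z, mul(add(Z, SZ), add(SZ, Z))))
  [8] S(mul(add(Z, SZ), add(SZ, Z)))
  [9] S(mul(SZ, add(SZ, Z)))
  [10] S(add(add(SZ, Z), mul(Z, add(SZ, Z))))
  [11] S(add(S(add(Z, Z)), mul(Z, add(SZ, Z))))
  [12] S(S(add(add(Z, Z), mul(Z, add(SZ, Z)))))
  [13] S(S(add(Z, mul(Z, add(SZ, Z)))))
  [14] S(S(mul(Z, add(SZ, Z))))
  [15] SSZ

Answer: DIFFERENT — A ⇓ S^7(Z), B ⇓ SSZ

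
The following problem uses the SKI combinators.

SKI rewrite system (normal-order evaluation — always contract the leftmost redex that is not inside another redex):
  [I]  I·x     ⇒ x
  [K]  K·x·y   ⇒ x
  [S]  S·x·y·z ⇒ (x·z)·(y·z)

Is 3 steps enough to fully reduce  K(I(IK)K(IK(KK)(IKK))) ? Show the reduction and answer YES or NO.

Answer: YES — reaches normal form KK in 3 ≤ 3 steps

Working:
  start: K(I(IK)K(IK(KK)(IKK)))
  step 1: K(IKK(IK(KK)(IKK)))
  step 2: K(KK(IK(KK)(IKK)))
  step 3: KK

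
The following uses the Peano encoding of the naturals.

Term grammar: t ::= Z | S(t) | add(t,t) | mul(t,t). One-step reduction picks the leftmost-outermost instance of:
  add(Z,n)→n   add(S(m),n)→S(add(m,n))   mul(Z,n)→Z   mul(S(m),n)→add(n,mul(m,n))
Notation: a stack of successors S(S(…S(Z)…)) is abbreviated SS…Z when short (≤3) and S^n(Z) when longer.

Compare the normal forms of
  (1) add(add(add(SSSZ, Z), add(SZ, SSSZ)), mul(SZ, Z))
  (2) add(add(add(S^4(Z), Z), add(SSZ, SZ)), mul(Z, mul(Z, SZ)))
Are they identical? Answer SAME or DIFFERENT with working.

Answer: SAME — A ⇓ S^7(Z), B ⇓ S^7(Z)

Derivation:
Term A:
  start: add(add(add(SSSZ, Z), add(SZ, SSSZ)), mul(SZ, Z))
  →1  add(add(S(add(SSZ, Z)), add(SZ, SSSZ)), mul(SZ, Z))
  →2  add(S(add(add(SSZ, Z), add(SZ, SSSZ))), mul(SZ, Z))
  →3  S(add(add(add(SSZ, Z), add(SZ, SSSZ)), mul(SZ, Z)))
  →4  S(add(add(S(add(SZ, Z)), add(SZ, SSSZ)), mul(SZ, Z)))
  →5  S(add(S(add(add(SZ, Z), add(SZ, SSSZ))), mul(SZ, Z)))
  →6  S(S(add(add(add(SZ, Z), add(SZ, SSSZ)), mul(SZ, Z))))
  →7  S(S(add(add(S(add(Z, Z)), add(SZ, SSSZ)), mul(SZ, Z))))
  →8  S(S(add(S(add(add(Z, Z), add(SZ, SSSZ))), mul(SZ, Z))))
  →9  S(S(S(add(add(add(Z, Z), add(SZ, SSSZ)), mul(SZ, Z)))))
  →10  S(S(S(add(add(Z, add(SZ, SSSZ)), mul(SZ, Z)))))
  →11  S(S(S(add(add(SZ, SSSZ), mul(SZ, Z)))))
  →12  S(S(S(add(S(add(Z, SSSZ)), mul(SZ, Z)))))
  →13  S(S(S(S(add(add(Z, SSSZ), mul(SZ, Z))))))
  →14  S(S(S(S(add(SSSZ, mul(SZ, Z))))))
  →15  S(S(S(S(S(add(SSZ, mul(SZ, Z)))))))
  →16  S(S(S(S(S(S(add(SZ, mul(SZ, Z))))))))
  →17  S(S(S(S(S(S(S(add(Z, mul(SZ, Z)))))))))
  →18  S(S(S(S(S(S(S(mul(SZ, Z))))))))
  →19  S(S(S(S(S(S(S(add(Z, mul(Z, Z)))))))))
  →20  S(S(S(S(S(S(S(mul(Z, Z))))))))
  →21  S^7(Z)

Term B:
  start: add(add(add(S^4(Z), Z), add(SSZ, SZ)), mul(Z, mul(Z, SZ)))
  →1  add(add(S(add(SSSZ, Z)), add(SSZ, SZ)), mul(Z, mul(Z, SZ)))
  →2  add(S(add(add(SSSZ, Z), add(SSZ, SZ))), mul(Z, mul(Z, SZ)))
  →3  S(add(add(add(SSSZ, Z), add(SSZ, SZ)), mul(Z, mul(Z, SZ))))
  →4  S(add(add(S(add(SSZ, Z)), add(SSZ, SZ)), mul(Z, mul(Z, SZ))))
  →5  S(add(S(add(add(SSZ, Z), add(SSZ, SZ))), mul(Z, mul(Z, SZ))))
  →6  S(S(add(add(add(SSZ, Z), add(SSZ, SZ)), mul(Z, mul(Z, SZ)))))
  →7  S(S(add(add(S(add(SZ, Z)), add(SSZ, SZ)), mul(Z, mul(Z, SZ)))))
  →8  S(S(add(S(add(add(SZ, Z), add(SSZ, SZ))), mul(Z, mul(Z, SZ)))))
  →9  S(S(S(add(add(add(SZ, Z), add(SSZ, SZ)), mul(Z, mul(Z, SZ))))))
  →10  S(S(S(add(add(S(add(Z, Z)), add(SSZ, SZ)), mul(Z, mul(Z, SZ))))))
  →11  S(S(S(add(S(add(add(Z, Z), add(SSZ, SZ))), mul(Z, mul(Z, SZ))))))
  →12  S(S(S(S(add(add(add(Z, Z), add(SSZ, SZ)), mul(Z, mul(Z, SZ)))))))
  →13  S(S(S(S(add(add(Z, add(SSZ, SZ)), mul(Z, mul(Z, SZ)))))))
  →14  S(S(S(S(add(add(SSZ, SZ), mul(Z, mul(Z, SZ)))))))
  →15  S(S(S(S(add(S(add(SZ, SZ)), mul(Z, mul(Z, SZ)))))))
  →16  S(S(S(S(S(add(add(SZ, SZ), mul(Z, mul(Z, SZ))))))))
  →17  S(S(S(S(S(add(S(add(Z, SZ)), mul(Z, mul(Z, SZ))))))))
  →18  S(S(S(S(S(S(add(add(Z, SZ), mul(Z, mul(Z, SZ)))))))))
  →19  S(S(S(S(S(S(add(SZ, mul(Z, mul(Z, SZ)))))))))
  →20  S(S(S(S(S(S(S(add(Z, mul(Z, mul(Z, SZ))))))))))
  →21  S(S(S(S(S(S(S(mul(Z, mul(Z, SZ)))))))))
  →22  S^7(Z)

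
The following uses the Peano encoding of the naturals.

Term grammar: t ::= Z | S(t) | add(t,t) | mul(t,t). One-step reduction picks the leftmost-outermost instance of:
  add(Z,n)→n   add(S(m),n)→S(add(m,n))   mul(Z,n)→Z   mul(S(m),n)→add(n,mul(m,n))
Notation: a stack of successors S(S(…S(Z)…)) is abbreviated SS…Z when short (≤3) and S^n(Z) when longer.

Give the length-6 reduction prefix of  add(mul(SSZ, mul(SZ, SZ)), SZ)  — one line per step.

  start: add(mul(SSZ, mul(SZ, SZ)), SZ)
  →1  add(add(mul(SZ, SZ), mul(SZ, mul(SZ, SZ))), SZ)
  →2  add(add(add(SZ, mul(Z, SZ)), mul(SZ, mul(SZ, SZ))), SZ)
  →3  add(add(S(add(Z, mul(Z, SZ))), mul(SZ, mul(SZ, SZ))), SZ)
  →4  add(S(add(add(Z, mul(Z, SZ)), mul(SZ, mul(SZ, SZ)))), SZ)
  →5  S(add(add(add(Z, mul(Z, SZ)), mul(SZ, mul(SZ, SZ))), SZ))
  →6  S(add(add(mul(Z, SZ), mul(SZ, mul(SZ, SZ))), SZ))

Answer: after 6 steps: S(add(add(mul(Z, SZ), mul(SZ, mul(SZ, SZ))), SZ))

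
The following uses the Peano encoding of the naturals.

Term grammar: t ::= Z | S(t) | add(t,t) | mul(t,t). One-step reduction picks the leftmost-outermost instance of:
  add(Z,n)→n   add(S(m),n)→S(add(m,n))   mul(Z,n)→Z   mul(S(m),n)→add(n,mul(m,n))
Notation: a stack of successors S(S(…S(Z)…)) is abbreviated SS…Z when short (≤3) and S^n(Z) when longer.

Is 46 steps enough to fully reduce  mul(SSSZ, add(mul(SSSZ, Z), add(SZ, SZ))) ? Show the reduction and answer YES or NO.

  start: mul(SSSZ, add(mul(SSSZ, Z), add(SZ, SZ)))
  →1  add(add(mul(SSSZ, Z), add(SZ, SZ)), mul(SSZ, add(mul(SSSZ, Z), add(SZ, SZ))))
  →2  add(add(add(Z, mul(SSZ, Z)), add(SZ, SZ)), mul(SSZ, add(mul(SSSZ, Z), add(SZ, SZ))))
  →3  add(add(mul(SSZ, Z), add(SZ, SZ)), mul(SSZ, add(mul(SSSZ, Z), add(SZ, SZ))))
  →4  add(add(add(Z, mul(SZ, Z)), add(SZ, SZ)), mul(SSZ, add(mul(SSSZ, Z), add(SZ, SZ))))
  →5  add(add(mul(SZ, Z), add(SZ, SZ)), mul(SSZ, add(mul(SSSZ, Z), add(SZ, SZ))))
  →6  add(add(add(Z, mul(Z, Z)), add(SZ, SZ)), mul(SSZ, add(mul(SSSZ, Z), add(SZ, SZ))))
  →7  add(add(mul(Z, Z), add(SZ, SZ)), mul(SSZ, add(mul(SSSZ, Z), add(SZ, SZ))))
  →8  add(add(Z, add(SZ, SZ)), mul(SSZ, add(mul(SSSZ, Z), add(SZ, SZ))))
  →9  add(add(SZ, SZ), mul(SSZ, add(mul(SSSZ, Z), add(SZ, SZ))))
  →10  add(S(add(Z, SZ)), mul(SSZ, add(mul(SSSZ, Z), add(SZ, SZ))))
  →11  S(add(add(Z, SZ), mul(SSZ, add(mul(SSSZ, Z), add(SZ, SZ)))))
  →12  S(add(SZ, mul(SSZ, add(mul(SSSZ, Z), add(SZ, SZ)))))
  →13  S(S(add(Z, mul(SSZ, add(mul(SSSZ, Z), add(SZ, SZ))))))
  →14  S(S(mul(SSZ, add(mul(SSSZ, Z), add(SZ, SZ)))))
  →15  S(S(add(add(mul(SSSZ, Z), add(SZ, SZ)), mul(SZ, add(mul(SSSZ, Z), add(SZ, SZ))))))
  →16  S(S(add(add(add(Z, mul(SSZ, Z)), add(SZ, SZ)), mul(SZ, add(mul(SSSZ, Z), add(SZ, SZ))))))
  →17  S(S(add(add(mul(SSZ, Z), add(SZ, SZ)), mul(SZ, add(mul(SSSZ, Z), add(SZ, SZ))))))
  →18  S(S(add(add(add(Z, mul(SZ, Z)), add(SZ, SZ)), mul(SZ, add(mul(SSSZ, Z), add(SZ, SZ))))))
  →19  S(S(add(add(mul(SZ, Z), add(SZ, SZ)), mul(SZ, add(mul(SSSZ, Z), add(SZ, SZ))))))
  →20  S(S(add(add(add(Z, mul(Z, Z)), add(SZ, SZ)), mul(SZ, add(mul(SSSZ, Z), add(SZ, SZ))))))
  →21  S(S(add(add(mul(Z, Z), add(SZ, SZ)), mul(SZ, add(mul(SSSZ, Z), add(SZ, SZ))))))
  →22  S(S(add(add(Z, add(SZ, SZ)), mul(SZ, add(mul(SSSZ, Z), add(SZ, SZ))))))
  →23  S(S(add(add(SZ, SZ), mul(SZ, add(mul(SSSZ, Z), add(SZ, SZ))))))
  →24  S(S(add(S(add(Z, SZ)), mul(SZ, add(mul(SSSZ, Z), add(SZ, SZ))))))
  →25  S(S(S(add(add(Z, SZ), mul(SZ, add(mul(SSSZ, Z), add(SZ, SZ)))))))
  →26  S(S(S(add(SZ, mul(SZ, add(mul(SSSZ, Z), add(SZ, SZ)))))))
  →27  S(S(S(S(add(Z, mul(SZ, add(mul(SSSZ, Z), add(SZ, SZ))))))))
  →28  S(S(S(S(mul(SZ, add(mul(SSSZ, Z), add(SZ, SZ)))))))
  →29  S(S(S(S(add(add(mul(SSSZ, Z), add(SZ, SZ)), mul(Z, add(mul(SSSZ, Z), add(SZ, SZ))))))))
  →30  S(S(S(S(add(add(add(Z, mul(SSZ, Z)), add(SZ, SZ)), mul(Z, add(mul(SSSZ, Z), add(SZ, SZ))))))))
  →31  S(S(S(S(add(add(mul(SSZ, Z), add(SZ, SZ)), mul(Z, add(mul(SSSZ, Z), add(SZ, SZ))))))))
  →32  S(S(S(S(add(add(add(Z, mul(SZ, Z)), add(SZ, SZ)), mul(Z, add(mul(SSSZ, Z), add(SZ, SZ))))))))
  →33  S(S(S(S(add(add(mul(SZ, Z), add(SZ, SZ)), mul(Z, add(mul(SSSZ, Z), add(SZ, SZ))))))))
  →34  S(S(S(S(add(add(add(Z, mul(Z, Z)), add(SZ, SZ)), mul(Z, add(mul(SSSZ, Z), add(SZ, SZ))))))))
  →35  S(S(S(S(add(add(mul(Z, Z), add(SZ, SZ)), mul(Z, add(mul(SSSZ, Z), add(SZ, SZ))))))))
  →36  S(S(S(S(add(add(Z, add(SZ, SZ)), mul(Z, add(mul(SSSZ, Z), add(SZ, SZ))))))))
  →37  S(S(S(S(add(add(SZ, SZ), mul(Z, add(mul(SSSZ, Z), add(SZ, SZ))))))))
  →38  S(S(S(S(add(S(add(Z, SZ)), mul(Z, add(mul(SSSZ, Z), add(SZ, SZ))))))))
  →39  S(S(S(S(S(add(add(Z, SZ), mul(Z, add(mul(SSSZ, Z), add(SZ, SZ)))))))))
  →40  S(S(S(S(S(add(SZ, mul(Z, add(mul(SSSZ, Z), add(SZ, SZ)))))))))
  →41  S(S(S(S(S(S(add(Z, mul(Z, add(mul(SSSZ, Z), add(SZ, SZ))))))))))
  →42  S(S(S(S(S(S(mul(Z, add(mul(SSSZ, Z), add(SZ, SZ)))))))))
  →43  S^6(Z)

Answer: YES — reaches normal form S^6(Z) in 43 ≤ 46 steps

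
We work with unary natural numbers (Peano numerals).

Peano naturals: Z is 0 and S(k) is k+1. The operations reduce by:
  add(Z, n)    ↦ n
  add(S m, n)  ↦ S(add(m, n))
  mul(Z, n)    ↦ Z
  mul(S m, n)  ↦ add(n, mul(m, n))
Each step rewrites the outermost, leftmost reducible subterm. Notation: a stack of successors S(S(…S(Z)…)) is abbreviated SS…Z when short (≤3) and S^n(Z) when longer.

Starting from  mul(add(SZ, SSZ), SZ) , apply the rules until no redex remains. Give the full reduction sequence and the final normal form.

Answer: normal form = SSSZ  (in 12 steps)

Derivation:
  start: mul(add(SZ, SSZ), SZ)
  [1] mul(S(add(Z, SSZ)), SZ)
  [2] add(SZ, mul(add(Z, SSZ), SZ))
  [3] S(add(Z, mul(add(Z, SSZ), SZ)))
  [4] S(mul(add(Z, SSZ), SZ))
  [5] S(mul(SSZ, SZ))
  [6] S(add(SZ, mul(SZ, SZ)))
  [7] S(S(add(Z, mul(SZ, SZ))))
  [8] S(S(mul(SZ, SZ)))
  [9] S(S(add(SZ, mul(Z, SZ))))
  [10] S(S(S(add(Z, mul(Z, SZ)))))
  [11] S(S(S(mul(Z, SZ))))
  [12] SSSZ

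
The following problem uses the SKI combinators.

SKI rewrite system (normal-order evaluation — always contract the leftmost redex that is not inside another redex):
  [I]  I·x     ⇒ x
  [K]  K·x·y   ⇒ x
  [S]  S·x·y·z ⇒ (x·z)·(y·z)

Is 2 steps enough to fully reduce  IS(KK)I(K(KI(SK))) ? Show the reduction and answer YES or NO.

  start: IS(KK)I(K(KI(SK)))
  step 1: S(KK)I(K(KI(SK)))
  step 2: KK(K(KI(SK)))(I(K(KI(SK))))

Answer: NO — after 2 steps the term is KK(K(KI(SK)))(I(K(KI(SK)))), not yet normal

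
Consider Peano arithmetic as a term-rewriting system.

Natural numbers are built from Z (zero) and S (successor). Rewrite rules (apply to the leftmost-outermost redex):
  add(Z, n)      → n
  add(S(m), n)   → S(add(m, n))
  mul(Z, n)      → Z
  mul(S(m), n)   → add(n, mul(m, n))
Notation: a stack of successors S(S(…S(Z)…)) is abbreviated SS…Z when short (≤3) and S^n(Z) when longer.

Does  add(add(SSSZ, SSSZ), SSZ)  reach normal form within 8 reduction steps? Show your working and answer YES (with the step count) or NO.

  start: add(add(SSSZ, SSSZ), SSZ)
  →1  add(S(add(SSZ, SSSZ)), SSZ)
  →2  S(add(add(SSZ, SSSZ), SSZ))
  →3  S(add(S(add(SZ, SSSZ)), SSZ))
  →4  S(S(add(add(SZ, SSSZ), SSZ)))
  →5  S(S(add(S(add(Z, SSSZ)), SSZ)))
  →6  S(S(S(add(add(Z, SSSZ), SSZ))))
  →7  S(S(S(add(SSSZ, SSZ))))
  →8  S(S(S(S(add(SSZ, SSZ)))))

Answer: NO — after 8 steps the term is S(S(S(S(add(SSZ, SSZ))))), not yet normal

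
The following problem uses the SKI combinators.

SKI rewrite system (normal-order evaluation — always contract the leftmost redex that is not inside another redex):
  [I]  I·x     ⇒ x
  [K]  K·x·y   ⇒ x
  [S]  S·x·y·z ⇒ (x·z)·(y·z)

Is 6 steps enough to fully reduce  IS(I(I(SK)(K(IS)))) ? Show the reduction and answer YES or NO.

  start: IS(I(I(SK)(K(IS))))
  step 1: S(I(I(SK)(K(IS))))
  step 2: S(I(SK)(K(IS)))
  step 3: S(SK(K(IS)))
  step 4: S(SK(KS))

Answer: YES — reaches normal form S(SK(KS)) in 4 ≤ 6 steps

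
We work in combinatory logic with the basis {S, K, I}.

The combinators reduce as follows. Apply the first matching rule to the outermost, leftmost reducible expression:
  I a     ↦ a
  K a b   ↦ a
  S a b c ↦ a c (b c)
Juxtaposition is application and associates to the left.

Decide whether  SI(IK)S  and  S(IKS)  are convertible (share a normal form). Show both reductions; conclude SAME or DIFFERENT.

Answer: SAME — A ⇓ S(KS), B ⇓ S(KS)

Working:
Term A:
  start: SI(IK)S
  [1] IS(IKS)
  [2] S(IKS)
  [3] S(KS)

Term B:
  start: S(IKS)
  [1] S(KS)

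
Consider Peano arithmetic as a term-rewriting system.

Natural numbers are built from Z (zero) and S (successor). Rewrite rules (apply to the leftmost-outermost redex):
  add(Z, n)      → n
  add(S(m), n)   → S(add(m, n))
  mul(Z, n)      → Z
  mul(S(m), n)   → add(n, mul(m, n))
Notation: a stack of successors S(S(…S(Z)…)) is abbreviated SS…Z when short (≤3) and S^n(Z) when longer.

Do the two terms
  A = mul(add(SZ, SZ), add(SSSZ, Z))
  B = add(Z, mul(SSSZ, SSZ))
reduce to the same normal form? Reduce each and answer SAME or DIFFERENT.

Term A:
  start: mul(add(SZ, SZ), add(SSSZ, Z))
  [1] mul(S(add(Z, SZ)), add(SSSZ, Z))
  [2] add(add(SSSZ, Z), mul(add(Z, SZ), add(SSSZ, Z)))
  [3] add(S(add(SSZ, Z)), mul(add(Z, SZ), add(SSSZ, Z)))
  [4] S(add(add(SSZ, Z), mul(add(Z, SZ), add(SSSZ, Z))))
  [5] S(add(S(add(SZ, Z)), mul(add(Z, SZ), add(SSSZ, Z))))
  [6] S(S(add(add(SZ, Z), mul(add(Z, SZ), add(SSSZ, Z)))))
  [7] S(S(add(S(add(Z, Z)), mul(add(Z, SZ), add(SSSZ, Z)))))
  [8] S(S(S(add(add(Z, Z), mul(add(Z, SZ), add(SSSZ, Z))))))
  [9] S(S(S(add(Z, mul(add(Z, SZ), add(SSSZ, Z))))))
  [10] S(S(S(mul(add(Z, SZ), add(SSSZ, Z)))))
  [11] S(S(S(mul(SZ, add(SSSZ, Z)))))
  [12] S(S(S(add(add(SSSZ, Z), mul(Z, add(SSSZ, Z))))))
  [13] S(S(S(add(S(add(SSZ, Z)), mul(Z, add(SSSZ, Z))))))
  [14] S(S(S(S(add(add(SSZ, Z), mul(Z, add(SSSZ, Z)))))))
  [15] S(S(S(S(add(S(add(SZ, Z)), mul(Z, add(SSSZ, Z)))))))
  [16] S(S(S(S(S(add(add(SZ, Z), mul(Z, add(SSSZ, Z))))))))
  [17] S(S(S(S(S(add(S(add(Z, Z)), mul(Z, add(SSSZ, Z))))))))
  [18] S(S(S(S(S(S(add(add(Z, Z), mul(Z, add(SSSZ, Z)))))))))
  [19] S(S(S(S(S(S(add(Z, mul(Z, add(SSSZ, Z)))))))))
  [20] S(S(S(S(S(S(mul(Z, add(SSSZ, Z))))))))
  [21] S^6(Z)

Term B:
  start: add(Z, mul(SSSZ, SSZ))
  [1] mul(SSSZ, SSZ)
  [2] add(SSZ, mul(SSZ, SSZ))
  [3] S(add(SZ, mul(SSZ, SSZ)))
  [4] S(S(add(Z, mul(SSZ, SSZ))))
  [5] S(S(mul(SSZ, SSZ)))
  [6] S(S(add(SSZ, mul(SZ, SSZ))))
  [7] S(S(S(add(SZ, mul(SZ, SSZ)))))
  [8] S(S(S(S(add(Z, mul(SZ, SSZ))))))
  [9] S(S(S(S(mul(SZ, SSZ)))))
  [10] S(S(S(S(add(SSZ, mul(Z, SSZ))))))
  [11] S(S(S(S(S(add(SZ, mul(Z, SSZ)))))))
  [12] S(S(S(S(S(S(add(Z, mul(Z, SSZ))))))))
  [13] S(S(S(S(S(S(mul(Z, SSZ)))))))
  [14] S^6(Z)

Answer: SAME — A ⇓ S^6(Z), B ⇓ S^6(Z)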